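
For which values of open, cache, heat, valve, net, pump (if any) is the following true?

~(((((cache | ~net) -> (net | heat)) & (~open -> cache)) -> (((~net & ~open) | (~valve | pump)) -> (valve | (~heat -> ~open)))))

open: True, cache: True, heat: False, valve: False, net: True, pump: True

  ~(((((cache | ~net) -> (net | heat)) & (~open -> cache)) -> (((~net & ~open) | (~valve | pump)) -> (valve | (~heat -> ~open))))) = True
    (((cache | ~net) -> (net | heat)) & (~open -> cache)) -> (((~net & ~open) | (~valve | pump)) -> (valve | (~heat -> ~open))) = False
      ((cache | ~net) -> (net | heat)) & (~open -> cache) = True
        (cache | ~net) -> (net | heat) = True
          cache | ~net = True
            ~net = False
          net | heat = True
        ~open -> cache = True
          ~open = False
      ((~net & ~open) | (~valve | pump)) -> (valve | (~heat -> ~open)) = False
        (~net & ~open) | (~valve | pump) = True
          ~net & ~open = False
            ~net = False
            ~open = False
          ~valve | pump = True
            ~valve = True
        valve | (~heat -> ~open) = False
          ~heat -> ~open = False
            ~heat = True
            ~open = False
The formula evaluates to True.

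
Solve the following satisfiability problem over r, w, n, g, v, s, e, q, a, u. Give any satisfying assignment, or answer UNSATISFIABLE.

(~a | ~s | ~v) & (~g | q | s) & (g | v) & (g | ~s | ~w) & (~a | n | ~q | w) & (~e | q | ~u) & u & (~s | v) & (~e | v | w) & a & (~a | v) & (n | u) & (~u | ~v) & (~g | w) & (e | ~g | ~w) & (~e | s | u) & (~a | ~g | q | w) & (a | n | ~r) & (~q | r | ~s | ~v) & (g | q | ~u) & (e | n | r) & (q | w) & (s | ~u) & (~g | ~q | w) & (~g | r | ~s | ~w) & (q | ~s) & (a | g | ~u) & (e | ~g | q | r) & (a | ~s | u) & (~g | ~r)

Case a = True:
  (u) forces u = True.
  (~a | v) forces v = True.
  Clause (~u | ~v) is falsified — contradiction.
Case a = False:
  Clause (a) is falsified — contradiction.
Both cases fail, so the formula is unsatisfiable.

No satisfying assignment exists.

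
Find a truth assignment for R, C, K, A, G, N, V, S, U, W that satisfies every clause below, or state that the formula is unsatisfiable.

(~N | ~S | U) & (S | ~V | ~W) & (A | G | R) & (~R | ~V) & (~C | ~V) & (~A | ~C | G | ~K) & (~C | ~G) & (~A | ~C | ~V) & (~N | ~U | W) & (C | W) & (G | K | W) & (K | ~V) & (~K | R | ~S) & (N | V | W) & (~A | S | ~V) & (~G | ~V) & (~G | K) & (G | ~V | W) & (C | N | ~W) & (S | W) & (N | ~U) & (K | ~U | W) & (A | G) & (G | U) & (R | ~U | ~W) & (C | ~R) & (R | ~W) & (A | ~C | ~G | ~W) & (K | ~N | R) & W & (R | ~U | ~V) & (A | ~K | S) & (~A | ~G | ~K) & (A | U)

Unit clause (W) forces W = True.
In (R | ~W) only R is left, so R = True.
In (~R | ~V) only ~V is left, so V = False.
In (C | ~R) only C is left, so C = True.
In (~C | ~G) only ~G is left, so G = False.
In (A | G) only A is left, so A = True.
In (G | U) only U is left, so U = True.
In (~A | ~C | G | ~K) only ~K is left, so K = False.
In (N | ~U) only N is left, so N = True.
Set S = False.
All clauses satisfied.

R = True, C = True, K = False, A = True, G = False, N = True, V = False, S = False, U = True, W = True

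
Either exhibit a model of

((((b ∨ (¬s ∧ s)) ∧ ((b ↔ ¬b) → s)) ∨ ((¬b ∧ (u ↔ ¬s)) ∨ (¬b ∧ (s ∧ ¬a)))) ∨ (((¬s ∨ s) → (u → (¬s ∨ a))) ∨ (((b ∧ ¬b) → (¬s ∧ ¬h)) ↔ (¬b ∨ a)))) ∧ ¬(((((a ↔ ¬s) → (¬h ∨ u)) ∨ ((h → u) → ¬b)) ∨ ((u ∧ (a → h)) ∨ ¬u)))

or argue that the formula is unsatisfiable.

The conjunct ¬(((((a ↔ ¬s) → (¬h ∨ u)) ∨ ((h → u) → ¬b)) ∨ ((u ∧ (a → h)) ∨ ¬u))) is unsatisfiable on its own:
  u = True: this becomes ¬((True ∨ (a → h))) = False.
  u = False: this becomes ¬(((((a ↔ ¬s) → ¬h) ∨ (¬h → ¬b)) ∨ True)) = False.
So the whole conjunction is unsatisfiable.

Unsatisfiable — no assignment works.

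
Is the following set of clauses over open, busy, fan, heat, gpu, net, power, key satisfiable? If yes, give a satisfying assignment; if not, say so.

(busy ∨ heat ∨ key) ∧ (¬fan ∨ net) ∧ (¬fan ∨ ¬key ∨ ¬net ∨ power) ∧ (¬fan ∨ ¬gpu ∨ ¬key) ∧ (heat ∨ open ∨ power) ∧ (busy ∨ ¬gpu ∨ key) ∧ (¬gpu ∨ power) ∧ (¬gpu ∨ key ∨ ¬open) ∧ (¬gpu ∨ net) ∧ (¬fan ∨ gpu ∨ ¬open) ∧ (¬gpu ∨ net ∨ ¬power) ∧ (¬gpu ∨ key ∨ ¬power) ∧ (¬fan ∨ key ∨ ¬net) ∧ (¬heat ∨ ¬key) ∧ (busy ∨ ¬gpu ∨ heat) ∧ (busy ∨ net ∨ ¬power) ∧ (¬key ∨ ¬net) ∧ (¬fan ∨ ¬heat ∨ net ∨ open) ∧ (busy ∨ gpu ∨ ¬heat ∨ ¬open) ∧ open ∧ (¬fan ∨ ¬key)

Unit clause (open) forces open = True.
Set busy = False.
Set fan = False.
Set heat = False.
  then (busy ∨ heat ∨ key) forces key = True.
  then (busy ∨ ¬gpu ∨ heat) forces gpu = False.
  then (¬key ∨ ¬net) forces net = False.
  then (busy ∨ net ∨ ¬power) forces power = False.
All clauses satisfied.

open = True, busy = False, fan = False, heat = False, gpu = False, net = False, power = False, key = True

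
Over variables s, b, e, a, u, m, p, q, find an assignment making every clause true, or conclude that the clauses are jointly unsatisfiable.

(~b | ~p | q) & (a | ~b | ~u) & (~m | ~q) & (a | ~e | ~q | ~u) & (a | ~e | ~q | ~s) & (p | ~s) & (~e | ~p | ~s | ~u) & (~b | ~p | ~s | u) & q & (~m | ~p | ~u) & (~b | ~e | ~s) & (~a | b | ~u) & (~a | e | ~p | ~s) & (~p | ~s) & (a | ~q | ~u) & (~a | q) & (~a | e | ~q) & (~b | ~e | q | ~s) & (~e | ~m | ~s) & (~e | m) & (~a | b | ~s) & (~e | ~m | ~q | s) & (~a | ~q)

s: False; b: True; e: False; a: False; u: False; m: False; p: True; q: True

Unit clause (q) forces q = True.
In (~a | ~q) only ~a is left, so a = False.
In (~m | ~q) only ~m is left, so m = False.
In (a | ~q | ~u) only ~u is left, so u = False.
In (~e | m) only ~e is left, so e = False.
Set s = False.
Set b = True.
Set p = True.
All clauses satisfied.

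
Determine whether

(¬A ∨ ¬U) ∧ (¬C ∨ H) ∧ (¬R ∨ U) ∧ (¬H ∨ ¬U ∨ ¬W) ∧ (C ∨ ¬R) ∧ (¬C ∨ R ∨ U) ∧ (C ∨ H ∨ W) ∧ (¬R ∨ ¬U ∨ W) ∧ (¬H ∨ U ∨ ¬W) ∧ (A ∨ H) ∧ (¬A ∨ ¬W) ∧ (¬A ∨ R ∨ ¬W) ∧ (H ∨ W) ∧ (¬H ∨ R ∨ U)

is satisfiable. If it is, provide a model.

Try W = True:
  (¬A ∨ ¬W) forces A = False.
  (A ∨ H) forces H = True.
  (¬H ∨ ¬U ∨ ¬W) forces U = False.
  clause (¬H ∨ U ∨ ¬W) is falsified — backtrack.
So W = False.
  then (H ∨ W) forces H = True.
Set A = False.
Set C = True.
Try U = False:
  (¬R ∨ U) forces R = False.
  clause (¬C ∨ R ∨ U) is falsified — backtrack.
So U = True.
  then (¬R ∨ ¬U ∨ W) forces R = False.
All clauses satisfied.

W = False, A = False, H = True, C = True, U = True, R = False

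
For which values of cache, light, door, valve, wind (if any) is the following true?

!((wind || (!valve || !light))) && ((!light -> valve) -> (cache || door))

cache: False; light: True; door: True; valve: True; wind: False

  !((wind || (!valve || !light))) = True
    wind || (!valve || !light) = False
      !valve || !light = False
        !valve = False
        !light = False
  (!light -> valve) -> (cache || door) = True
    !light -> valve = True
      !light = False
    cache || door = True
Both conjuncts True, so the formula holds.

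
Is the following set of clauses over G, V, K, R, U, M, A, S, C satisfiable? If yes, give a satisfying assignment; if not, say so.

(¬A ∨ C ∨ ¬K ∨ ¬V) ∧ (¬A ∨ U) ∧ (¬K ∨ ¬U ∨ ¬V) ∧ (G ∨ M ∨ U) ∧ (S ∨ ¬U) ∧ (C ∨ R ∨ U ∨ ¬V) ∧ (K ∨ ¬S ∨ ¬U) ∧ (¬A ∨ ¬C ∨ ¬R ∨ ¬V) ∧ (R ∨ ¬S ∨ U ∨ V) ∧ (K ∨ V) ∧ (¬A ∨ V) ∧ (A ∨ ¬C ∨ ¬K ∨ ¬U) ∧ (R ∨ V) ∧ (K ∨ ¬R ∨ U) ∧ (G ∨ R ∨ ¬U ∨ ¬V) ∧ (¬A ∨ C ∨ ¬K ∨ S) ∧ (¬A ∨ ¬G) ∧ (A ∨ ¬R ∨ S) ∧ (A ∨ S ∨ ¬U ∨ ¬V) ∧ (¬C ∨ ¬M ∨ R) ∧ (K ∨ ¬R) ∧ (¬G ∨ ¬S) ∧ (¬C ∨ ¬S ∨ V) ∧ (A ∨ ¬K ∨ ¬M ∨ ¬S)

Set G = True.
  then (¬A ∨ ¬G) forces A = False.
  then (¬G ∨ ¬S) forces S = False.
  then (S ∨ ¬U) forces U = False.
  then (A ∨ ¬R ∨ S) forces R = False.
  then (R ∨ V) forces V = True.
  then (C ∨ R ∨ U ∨ ¬V) forces C = True.
  then (¬C ∨ ¬M ∨ R) forces M = False.
Set K = True.
All clauses satisfied.

G = True; V = True; K = True; R = False; U = False; M = False; A = False; S = False; C = True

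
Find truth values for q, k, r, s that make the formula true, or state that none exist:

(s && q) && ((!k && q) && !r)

q = True, k = False, r = False, s = True

  s && q = True
  (!k && q) && !r = True
    !k && q = True
      !k = True
    !r = True
Both conjuncts True, so the formula holds.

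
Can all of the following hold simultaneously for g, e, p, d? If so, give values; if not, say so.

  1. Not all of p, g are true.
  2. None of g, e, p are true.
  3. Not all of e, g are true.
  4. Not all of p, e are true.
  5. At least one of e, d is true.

g = False, e = False, p = False, d = True

  (1) {p, g}: 0/2 true — not all ✓
  (2) {g, e, p}: 0 true — none ✓
  (3) {e, g}: 0/2 true — not all ✓
  (4) {p, e}: 0/2 true — not all ✓
  (5) {e, d}: 1 true — at least one ✓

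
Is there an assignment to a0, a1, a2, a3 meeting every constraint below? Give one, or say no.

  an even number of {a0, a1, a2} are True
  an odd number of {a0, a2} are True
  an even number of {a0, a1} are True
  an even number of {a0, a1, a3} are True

a0 = True; a1 = True; a2 = False; a3 = False

{a0, a1, a2}: 2 true → even ✓
{a0, a2}: 1 true → odd ✓
{a0, a1}: 2 true → even ✓
{a0, a1, a3}: 2 true → even ✓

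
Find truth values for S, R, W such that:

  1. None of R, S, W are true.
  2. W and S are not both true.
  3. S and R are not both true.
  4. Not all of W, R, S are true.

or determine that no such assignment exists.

S=F, R=F, W=F

  (1) {R, S, W}: 0 true — none ✓
  (2) W=F, S=F — not both ✓
  (3) S=F, R=F — not both ✓
  (4) {W, R, S}: 0/3 true — not all ✓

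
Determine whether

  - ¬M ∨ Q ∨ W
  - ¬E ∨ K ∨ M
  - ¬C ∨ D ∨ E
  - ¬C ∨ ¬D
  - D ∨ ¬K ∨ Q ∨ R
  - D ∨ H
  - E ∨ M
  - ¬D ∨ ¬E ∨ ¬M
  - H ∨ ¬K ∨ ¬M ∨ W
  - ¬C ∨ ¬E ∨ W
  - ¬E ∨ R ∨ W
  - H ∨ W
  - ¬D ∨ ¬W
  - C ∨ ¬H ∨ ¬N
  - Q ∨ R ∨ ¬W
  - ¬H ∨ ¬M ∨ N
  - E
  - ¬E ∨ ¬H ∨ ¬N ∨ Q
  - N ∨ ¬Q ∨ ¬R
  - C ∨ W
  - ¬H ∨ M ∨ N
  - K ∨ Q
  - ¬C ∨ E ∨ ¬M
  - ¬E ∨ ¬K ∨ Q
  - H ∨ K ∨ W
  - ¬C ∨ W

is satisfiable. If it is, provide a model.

Unit clause (E) forces E = True.
Try D = True:
  (¬C ∨ ¬D) forces C = False.
  (¬D ∨ ¬E ∨ ¬M) forces M = False.
  (¬E ∨ K ∨ M) forces K = True.
  (¬D ∨ ¬W) forces W = False.
  clause (C ∨ W) is falsified — backtrack.
So D = False.
  then (D ∨ H) forces H = True.
Set C = True.
  then (¬C ∨ ¬E ∨ W) forces W = True.
Set Q = True.
Set R = False.
Set K = True.
Set M = True.
  then (¬H ∨ ¬M ∨ N) forces N = True.
All clauses satisfied.

D = False, E = True, C = True, Q = True, H = True, R = False, K = True, M = True, N = True, W = True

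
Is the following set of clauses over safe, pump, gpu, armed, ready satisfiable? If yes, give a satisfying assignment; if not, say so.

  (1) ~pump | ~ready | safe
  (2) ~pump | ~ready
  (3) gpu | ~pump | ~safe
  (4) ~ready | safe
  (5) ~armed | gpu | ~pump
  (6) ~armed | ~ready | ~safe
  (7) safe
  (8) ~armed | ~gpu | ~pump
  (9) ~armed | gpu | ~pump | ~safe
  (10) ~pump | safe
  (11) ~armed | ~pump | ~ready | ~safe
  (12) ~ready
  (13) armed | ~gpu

Unit clause (safe) forces safe = True.
Unit clause (~ready) forces ready = False.
Set pump = False.
Set gpu = False.
Set armed = True.
All clauses satisfied.

safe=T; pump=F; gpu=F; armed=T; ready=F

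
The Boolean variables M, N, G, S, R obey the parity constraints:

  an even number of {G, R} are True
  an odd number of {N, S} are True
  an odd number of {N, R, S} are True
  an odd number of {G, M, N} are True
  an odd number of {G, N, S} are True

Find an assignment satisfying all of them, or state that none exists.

M = True; N = False; G = False; S = True; R = False

{G, R}: 0 true → even ✓
{N, S}: 1 true → odd ✓
{N, R, S}: 1 true → odd ✓
{G, M, N}: 1 true → odd ✓
{G, N, S}: 1 true → odd ✓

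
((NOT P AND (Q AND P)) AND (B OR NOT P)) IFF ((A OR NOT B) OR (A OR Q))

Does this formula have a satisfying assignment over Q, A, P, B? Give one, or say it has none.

Q: False; A: False; P: True; B: True

  ((NOT P AND (Q AND P)) AND (B OR NOT P)) IFF ((A OR NOT B) OR (A OR Q)) = True
    (NOT P AND (Q AND P)) AND (B OR NOT P) = False
      NOT P AND (Q AND P) = False
        NOT P = False
        Q AND P = False
      B OR NOT P = True
        NOT P = False
    (A OR NOT B) OR (A OR Q) = False
      A OR NOT B = False
        NOT B = False
      A OR Q = False
The formula evaluates to True.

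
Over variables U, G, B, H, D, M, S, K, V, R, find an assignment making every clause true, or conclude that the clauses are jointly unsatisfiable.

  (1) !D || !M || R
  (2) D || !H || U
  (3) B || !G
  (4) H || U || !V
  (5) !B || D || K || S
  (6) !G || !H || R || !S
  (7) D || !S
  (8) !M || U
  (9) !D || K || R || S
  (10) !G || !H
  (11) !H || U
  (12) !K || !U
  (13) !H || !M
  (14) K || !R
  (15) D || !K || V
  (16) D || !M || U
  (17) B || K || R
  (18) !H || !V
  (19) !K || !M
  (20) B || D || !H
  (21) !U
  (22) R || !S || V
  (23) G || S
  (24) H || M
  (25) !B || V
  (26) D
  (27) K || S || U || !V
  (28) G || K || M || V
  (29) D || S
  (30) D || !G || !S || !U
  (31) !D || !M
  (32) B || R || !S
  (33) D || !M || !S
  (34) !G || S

Case U = True:
  Clause (!U) is falsified — contradiction.
Case U = False:
  (!M || U) forces M = False.
  (!H || U) forces H = False.
  Clause (H || M) is falsified — contradiction.
Both cases fail, so the formula is unsatisfiable.

Unsatisfiable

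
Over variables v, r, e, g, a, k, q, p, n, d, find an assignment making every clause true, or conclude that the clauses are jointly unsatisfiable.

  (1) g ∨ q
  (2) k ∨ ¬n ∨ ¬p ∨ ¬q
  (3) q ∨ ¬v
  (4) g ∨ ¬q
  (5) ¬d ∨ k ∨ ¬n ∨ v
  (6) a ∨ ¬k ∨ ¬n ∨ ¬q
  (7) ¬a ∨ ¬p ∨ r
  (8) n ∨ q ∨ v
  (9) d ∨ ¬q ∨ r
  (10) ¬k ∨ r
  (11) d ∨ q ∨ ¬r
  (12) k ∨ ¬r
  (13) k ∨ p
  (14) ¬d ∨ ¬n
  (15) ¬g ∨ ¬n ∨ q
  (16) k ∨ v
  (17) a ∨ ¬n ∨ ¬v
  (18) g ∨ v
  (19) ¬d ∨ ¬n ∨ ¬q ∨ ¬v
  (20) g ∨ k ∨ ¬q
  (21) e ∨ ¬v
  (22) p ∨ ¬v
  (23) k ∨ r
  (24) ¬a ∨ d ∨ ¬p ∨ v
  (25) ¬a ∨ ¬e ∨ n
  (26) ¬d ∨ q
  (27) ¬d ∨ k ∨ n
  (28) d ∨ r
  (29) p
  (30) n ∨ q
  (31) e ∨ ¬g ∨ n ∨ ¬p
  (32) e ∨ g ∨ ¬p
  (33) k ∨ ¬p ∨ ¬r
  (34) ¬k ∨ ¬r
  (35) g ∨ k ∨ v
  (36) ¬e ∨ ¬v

Case r = True:
  (k ∨ ¬r) forces k = True.
  Clause (¬k ∨ ¬r) is falsified — contradiction.
Case r = False:
  (¬k ∨ r) forces k = False.
  Clause (k ∨ r) is falsified — contradiction.
Both cases fail, so the formula is unsatisfiable.

Unsatisfiable — no assignment works.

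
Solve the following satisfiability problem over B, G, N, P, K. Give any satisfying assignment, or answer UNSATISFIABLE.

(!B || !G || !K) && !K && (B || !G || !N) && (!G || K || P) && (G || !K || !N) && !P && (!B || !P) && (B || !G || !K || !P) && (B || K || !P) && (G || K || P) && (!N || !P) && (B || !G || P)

Case P = True:
  Clause (!P) is falsified — contradiction.
Case P = False:
  (!K) forces K = False.
  (!G || K || P) forces G = False.
  Clause (G || K || P) is falsified — contradiction.
Both cases fail, so the formula is unsatisfiable.

The formula is unsatisfiable.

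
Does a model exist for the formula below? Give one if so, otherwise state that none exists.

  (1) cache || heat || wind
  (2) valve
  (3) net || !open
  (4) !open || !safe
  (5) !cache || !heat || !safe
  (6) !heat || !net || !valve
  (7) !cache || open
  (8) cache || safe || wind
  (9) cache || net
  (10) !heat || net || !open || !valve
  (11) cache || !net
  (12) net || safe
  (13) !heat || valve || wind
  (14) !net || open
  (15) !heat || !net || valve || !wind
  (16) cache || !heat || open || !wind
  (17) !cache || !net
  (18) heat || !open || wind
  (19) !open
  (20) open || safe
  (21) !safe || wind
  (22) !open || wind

Case valve = True:
  (!open) forces open = False.
  (!cache || open) forces cache = False.
  (cache || net) forces net = True.
  Clause (cache || !net) is falsified — contradiction.
Case valve = False:
  Clause (valve) is falsified — contradiction.
Both cases fail, so the formula is unsatisfiable.

No satisfying assignment exists.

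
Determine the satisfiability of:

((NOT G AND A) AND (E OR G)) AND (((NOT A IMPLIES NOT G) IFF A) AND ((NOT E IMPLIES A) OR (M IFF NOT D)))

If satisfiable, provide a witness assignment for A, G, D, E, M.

A=T, G=F, D=F, E=T, M=T

  (NOT G AND A) AND (E OR G) = True
    NOT G AND A = True
      NOT G = True
    E OR G = True
  ((NOT A IMPLIES NOT G) IFF A) AND ((NOT E IMPLIES A) OR (M IFF NOT D)) = True
    (NOT A IMPLIES NOT G) IFF A = True
      NOT A IMPLIES NOT G = True
        NOT A = False
        NOT G = True
    (NOT E IMPLIES A) OR (M IFF NOT D) = True
      NOT E IMPLIES A = True
        NOT E = False
      M IFF NOT D = True
        NOT D = True
Both conjuncts True, so the formula holds.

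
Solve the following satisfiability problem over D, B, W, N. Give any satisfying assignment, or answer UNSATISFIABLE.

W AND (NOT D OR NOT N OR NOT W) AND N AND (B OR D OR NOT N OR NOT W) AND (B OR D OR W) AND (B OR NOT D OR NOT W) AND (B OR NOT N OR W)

D = False; B = True; W = True; N = True

Unit clause (W) forces W = True.
Unit clause (N) forces N = True.
In (NOT D OR NOT N OR NOT W) only NOT D is left, so D = False.
In (B OR D OR NOT N OR NOT W) only B is left, so B = True.
Check each clause:
  (W): W holds.
  (NOT D OR NOT N OR NOT W): NOT D holds.
  (N): N holds.
  (B OR D OR NOT N OR NOT W): B holds.
  (B OR D OR W): B holds.
  (B OR NOT D OR NOT W): B holds.
  (B OR NOT N OR W): B holds.
All clauses satisfied.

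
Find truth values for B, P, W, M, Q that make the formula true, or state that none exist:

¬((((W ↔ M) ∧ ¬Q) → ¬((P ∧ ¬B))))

B = False, P = True, W = True, M = True, Q = False

  ¬((((W ↔ M) ∧ ¬Q) → ¬((P ∧ ¬B)))) = True
    ((W ↔ M) ∧ ¬Q) → ¬((P ∧ ¬B)) = False
      (W ↔ M) ∧ ¬Q = True
        W ↔ M = True
        ¬Q = True
      ¬((P ∧ ¬B)) = False
        P ∧ ¬B = True
          ¬B = True
The formula evaluates to True.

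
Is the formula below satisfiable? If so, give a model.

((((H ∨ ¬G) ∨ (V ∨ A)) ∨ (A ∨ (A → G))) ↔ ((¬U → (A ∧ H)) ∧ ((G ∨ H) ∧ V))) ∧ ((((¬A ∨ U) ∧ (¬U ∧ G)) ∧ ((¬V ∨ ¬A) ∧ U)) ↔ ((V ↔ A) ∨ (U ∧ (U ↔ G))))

V: True, A: False, H: True, G: False, U: True

  (((H ∨ ¬G) ∨ (V ∨ A)) ∨ (A ∨ (A → G))) ↔ ((¬U → (A ∧ H)) ∧ ((G ∨ H) ∧ V)) = True
    ((H ∨ ¬G) ∨ (V ∨ A)) ∨ (A ∨ (A → G)) = True
      (H ∨ ¬G) ∨ (V ∨ A) = True
        H ∨ ¬G = True
          ¬G = True
        V ∨ A = True
      A ∨ (A → G) = True
        A → G = True
    (¬U → (A ∧ H)) ∧ ((G ∨ H) ∧ V) = True
      ¬U → (A ∧ H) = True
        ¬U = False
        A ∧ H = False
      (G ∨ H) ∧ V = True
        G ∨ H = True
  (((¬A ∨ U) ∧ (¬U ∧ G)) ∧ ((¬V ∨ ¬A) ∧ U)) ↔ ((V ↔ A) ∨ (U ∧ (U ↔ G))) = True
    ((¬A ∨ U) ∧ (¬U ∧ G)) ∧ ((¬V ∨ ¬A) ∧ U) = False
      (¬A ∨ U) ∧ (¬U ∧ G) = False
        ¬A ∨ U = True
          ¬A = True
        ¬U ∧ G = False
          ¬U = False
      (¬V ∨ ¬A) ∧ U = True
        ¬V ∨ ¬A = True
          ¬V = False
          ¬A = True
    (V ↔ A) ∨ (U ∧ (U ↔ G)) = False
      V ↔ A = False
      U ∧ (U ↔ G) = False
        U ↔ G = False
Both conjuncts True, so the formula holds.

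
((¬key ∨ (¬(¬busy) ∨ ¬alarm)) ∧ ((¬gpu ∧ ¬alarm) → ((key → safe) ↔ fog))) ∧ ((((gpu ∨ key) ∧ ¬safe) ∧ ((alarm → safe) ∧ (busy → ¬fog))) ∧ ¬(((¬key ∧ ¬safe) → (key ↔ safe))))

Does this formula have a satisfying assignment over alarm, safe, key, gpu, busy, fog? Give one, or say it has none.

The conjunct ¬(((¬key ∧ ¬safe) → (key ↔ safe))) is unsatisfiable on its own:
  safe=F, key=F: evaluates to False.
  safe=F, key=T: evaluates to False.
  safe=T, key=F: evaluates to False.
  safe=T, key=T: evaluates to False.
So the whole conjunction is unsatisfiable.

Unsatisfiable — no assignment works.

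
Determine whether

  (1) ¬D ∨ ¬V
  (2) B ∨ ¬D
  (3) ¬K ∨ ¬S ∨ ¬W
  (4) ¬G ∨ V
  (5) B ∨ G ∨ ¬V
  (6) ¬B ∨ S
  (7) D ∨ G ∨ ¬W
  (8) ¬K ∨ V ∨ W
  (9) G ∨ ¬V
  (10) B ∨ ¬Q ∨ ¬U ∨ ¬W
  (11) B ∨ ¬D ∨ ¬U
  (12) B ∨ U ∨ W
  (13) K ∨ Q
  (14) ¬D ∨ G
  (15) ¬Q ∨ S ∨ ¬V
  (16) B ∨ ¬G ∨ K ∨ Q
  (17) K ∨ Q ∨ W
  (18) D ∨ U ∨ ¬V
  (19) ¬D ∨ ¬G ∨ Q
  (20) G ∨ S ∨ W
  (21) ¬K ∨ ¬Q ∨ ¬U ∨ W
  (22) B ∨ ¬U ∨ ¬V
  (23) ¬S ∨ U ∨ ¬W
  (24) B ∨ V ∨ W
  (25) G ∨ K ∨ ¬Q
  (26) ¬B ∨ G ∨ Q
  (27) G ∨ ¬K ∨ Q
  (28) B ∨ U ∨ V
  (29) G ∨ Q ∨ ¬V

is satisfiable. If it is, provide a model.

S = True, U = True, G = True, W = False, B = True, K = False, D = False, Q = True, V = True

Set S = True.
Set U = True.
Set G = True.
  then (¬G ∨ V) forces V = True.
  then (B ∨ ¬U ∨ ¬V) forces B = True.
  then (¬D ∨ ¬V) forces D = False.
Set W = False.
Set K = False.
  then (K ∨ Q) forces Q = True.
All clauses satisfied.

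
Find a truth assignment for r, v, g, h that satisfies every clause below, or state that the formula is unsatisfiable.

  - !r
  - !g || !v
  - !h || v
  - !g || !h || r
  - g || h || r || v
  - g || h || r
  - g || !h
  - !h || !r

Unit clause (!r) forces r = False.
Try v = True:
  (!g || !v) forces g = False.
  (g || h || r) forces h = True.
  clause (g || !h) is falsified — backtrack.
So v = False.
  then (!h || v) forces h = False.
  then (g || h || r || v) forces g = True.
Check each clause:
  (!r): !r holds.
  (!g || !v): !v holds.
  (!h || v): !h holds.
  (!g || !h || r): !h holds.
  (g || h || r || v): g holds.
  (g || h || r): g holds.
  (g || !h): g holds.
  (!h || !r): !h holds.
All clauses satisfied.

r=F, v=F, g=T, h=F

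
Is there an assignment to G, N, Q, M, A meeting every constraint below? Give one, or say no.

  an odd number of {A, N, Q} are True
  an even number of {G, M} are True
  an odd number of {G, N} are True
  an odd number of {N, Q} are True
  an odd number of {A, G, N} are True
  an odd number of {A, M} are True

G = True, N = False, Q = True, M = True, A = False

{A, N, Q}: 1 true → odd ✓
{G, M}: 2 true → even ✓
{G, N}: 1 true → odd ✓
{N, Q}: 1 true → odd ✓
{A, G, N}: 1 true → odd ✓
{A, M}: 1 true → odd ✓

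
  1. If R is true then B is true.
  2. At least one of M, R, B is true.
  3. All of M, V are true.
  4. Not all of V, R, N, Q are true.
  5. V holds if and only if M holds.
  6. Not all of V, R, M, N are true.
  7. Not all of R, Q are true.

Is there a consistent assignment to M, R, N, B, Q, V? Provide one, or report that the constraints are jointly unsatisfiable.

M: True, R: False, N: True, B: True, Q: True, V: True

  (1) R=F ⇒ B: vacuous ✓
  (2) {M, R, B}: 2 true — at least one ✓
  (3) {M, V}: all 2 true ✓
  (4) {V, R, N, Q}: 3/4 true — not all ✓
  (5) V=T, M=T — same ✓
  (6) {V, R, M, N}: 3/4 true — not all ✓
  (7) {R, Q}: 1/2 true — not all ✓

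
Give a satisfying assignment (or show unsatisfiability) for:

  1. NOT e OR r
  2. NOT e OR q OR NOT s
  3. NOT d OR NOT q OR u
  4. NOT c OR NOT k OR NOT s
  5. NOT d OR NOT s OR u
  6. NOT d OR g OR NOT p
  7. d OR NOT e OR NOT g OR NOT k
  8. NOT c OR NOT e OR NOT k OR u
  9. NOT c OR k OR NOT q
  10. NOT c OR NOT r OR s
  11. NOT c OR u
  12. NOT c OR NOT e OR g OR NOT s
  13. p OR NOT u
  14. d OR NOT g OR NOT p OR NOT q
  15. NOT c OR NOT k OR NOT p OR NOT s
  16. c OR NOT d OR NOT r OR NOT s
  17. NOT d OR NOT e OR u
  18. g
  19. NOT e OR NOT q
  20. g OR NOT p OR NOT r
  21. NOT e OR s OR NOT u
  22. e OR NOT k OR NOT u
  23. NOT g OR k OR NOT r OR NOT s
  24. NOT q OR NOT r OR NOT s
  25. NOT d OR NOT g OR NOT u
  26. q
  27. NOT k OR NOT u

Unit clause (g) forces g = True.
Unit clause (q) forces q = True.
In (NOT e OR NOT q) only NOT e is left, so e = False.
Try d = True:
  (NOT d OR NOT q OR u) forces u = True.
  clause (NOT d OR NOT g OR NOT u) is falsified — backtrack.
So d = False.
  then (d OR NOT g OR NOT p OR NOT q) forces p = False.
  then (p OR NOT u) forces u = False.
  then (NOT c OR u) forces c = False.
Set k = False.
Set r = False.
Set s = False.
All clauses satisfied.

q = True, e = False, d = False, c = False, g = True, u = False, k = False, r = False, p = False, s = False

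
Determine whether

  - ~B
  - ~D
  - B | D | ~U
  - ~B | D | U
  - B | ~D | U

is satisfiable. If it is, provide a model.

D=F; U=F; B=F

Unit clause (~B) forces B = False.
Unit clause (~D) forces D = False.
In (B | D | ~U) only ~U is left, so U = False.
All clauses satisfied.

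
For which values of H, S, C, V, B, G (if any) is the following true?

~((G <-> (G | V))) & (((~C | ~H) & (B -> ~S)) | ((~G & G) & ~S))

H = False, S = False, C = True, V = True, B = False, G = False

  ~((G <-> (G | V))) = True
    G <-> (G | V) = False
      G | V = True
  ((~C | ~H) & (B -> ~S)) | ((~G & G) & ~S) = True
    (~C | ~H) & (B -> ~S) = True
      ~C | ~H = True
        ~C = False
        ~H = True
      B -> ~S = True
        ~S = True
    (~G & G) & ~S = False
      ~G & G = False
        ~G = True
      ~S = True
Both conjuncts True, so the formula holds.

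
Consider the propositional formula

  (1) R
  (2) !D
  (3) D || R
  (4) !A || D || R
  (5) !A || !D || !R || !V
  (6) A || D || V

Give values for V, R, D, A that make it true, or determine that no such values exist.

V = True, R = True, D = False, A = False

Unit clause (R) forces R = True.
Unit clause (!D) forces D = False.
Set V = True.
Set A = False.
Check each clause:
  (R): R holds.
  (!D): !D holds.
  (D || R): R holds.
  (!A || D || R): !A holds.
  (!A || !D || !R || !V): !A holds.
  (A || D || V): V holds.
All clauses satisfied.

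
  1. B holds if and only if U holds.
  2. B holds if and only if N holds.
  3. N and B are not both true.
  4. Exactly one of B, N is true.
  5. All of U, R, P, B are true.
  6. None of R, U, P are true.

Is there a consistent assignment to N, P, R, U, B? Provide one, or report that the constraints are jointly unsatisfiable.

UNSATISFIABLE

Case P = True:
  Constraint (6) is violated (P=T) — contradiction.
Case P = False:
  Constraint (5) is violated (P=F) — contradiction.
Both cases fail — unsatisfiable.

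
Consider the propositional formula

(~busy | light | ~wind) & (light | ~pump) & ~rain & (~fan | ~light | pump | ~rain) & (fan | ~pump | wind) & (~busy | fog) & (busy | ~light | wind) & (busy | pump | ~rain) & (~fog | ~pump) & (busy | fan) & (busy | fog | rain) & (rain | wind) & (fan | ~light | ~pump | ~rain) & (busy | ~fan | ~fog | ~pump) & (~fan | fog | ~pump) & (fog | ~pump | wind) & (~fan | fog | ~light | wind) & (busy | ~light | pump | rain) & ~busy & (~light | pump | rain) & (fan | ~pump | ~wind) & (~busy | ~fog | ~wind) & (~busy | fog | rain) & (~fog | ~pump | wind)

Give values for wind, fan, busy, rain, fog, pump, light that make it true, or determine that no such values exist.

wind: True, fan: True, busy: False, rain: False, fog: True, pump: False, light: False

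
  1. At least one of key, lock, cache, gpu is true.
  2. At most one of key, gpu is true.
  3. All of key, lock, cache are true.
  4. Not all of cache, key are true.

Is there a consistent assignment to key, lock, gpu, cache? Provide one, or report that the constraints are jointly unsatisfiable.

The formula is unsatisfiable.

Case cache = True:
  (3) forces key = True.
  Constraint (4) is violated (cache=T, key=T) — contradiction.
Case cache = False:
  Constraint (3) is violated (cache=F) — contradiction.
Both cases fail — unsatisfiable.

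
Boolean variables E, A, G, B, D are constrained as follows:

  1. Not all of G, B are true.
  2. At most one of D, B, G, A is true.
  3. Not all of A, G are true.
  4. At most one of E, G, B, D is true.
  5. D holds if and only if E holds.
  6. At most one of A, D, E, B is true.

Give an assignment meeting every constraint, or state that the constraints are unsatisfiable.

E = False, A = True, G = False, B = False, D = False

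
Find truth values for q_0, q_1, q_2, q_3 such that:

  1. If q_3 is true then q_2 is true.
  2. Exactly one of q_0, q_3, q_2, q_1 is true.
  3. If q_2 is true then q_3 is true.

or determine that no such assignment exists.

q_0=T; q_1=F; q_2=F; q_3=F

  (1) q_3=F ⇒ q_2: vacuous ✓
  (2) {q_0, q_3, q_2, q_1}: 1 true — exactly one ✓
  (3) q_2=F ⇒ q_3: vacuous ✓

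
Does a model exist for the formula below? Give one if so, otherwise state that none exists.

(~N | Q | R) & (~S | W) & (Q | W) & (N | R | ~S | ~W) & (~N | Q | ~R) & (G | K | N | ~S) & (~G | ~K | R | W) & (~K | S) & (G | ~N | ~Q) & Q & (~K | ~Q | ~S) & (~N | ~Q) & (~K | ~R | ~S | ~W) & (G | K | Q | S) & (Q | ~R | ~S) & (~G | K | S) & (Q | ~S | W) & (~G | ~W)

Q = True, G = False, N = False, K = False, W = False, S = False, R = True

Unit clause (Q) forces Q = True.
In (~N | ~Q) only ~N is left, so N = False.
Try G = True:
  (~G | ~W) forces W = False.
  (~S | W) forces S = False.
  (~K | S) forces K = False.
  clause (~G | K | S) is falsified — backtrack.
So G = False.
Set K = False.
  then (G | K | N | ~S) forces S = False.
Set W = False.
Set R = True.
All clauses satisfied.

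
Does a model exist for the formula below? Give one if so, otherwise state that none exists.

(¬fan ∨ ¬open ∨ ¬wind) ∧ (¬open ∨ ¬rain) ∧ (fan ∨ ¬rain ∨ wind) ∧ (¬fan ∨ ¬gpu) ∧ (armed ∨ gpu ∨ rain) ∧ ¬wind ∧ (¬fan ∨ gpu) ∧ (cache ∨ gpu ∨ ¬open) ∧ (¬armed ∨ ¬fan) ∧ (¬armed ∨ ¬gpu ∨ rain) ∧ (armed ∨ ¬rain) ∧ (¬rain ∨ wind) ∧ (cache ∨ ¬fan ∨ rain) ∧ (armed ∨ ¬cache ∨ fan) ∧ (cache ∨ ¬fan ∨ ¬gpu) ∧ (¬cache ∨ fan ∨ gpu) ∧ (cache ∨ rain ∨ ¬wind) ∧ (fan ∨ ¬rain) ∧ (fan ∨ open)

cache = False, rain = False, gpu = True, fan = False, wind = False, open = True, armed = False

Unit clause (¬wind) forces wind = False.
In (¬rain ∨ wind) only ¬rain is left, so rain = False.
Set cache = False.
  then (cache ∨ ¬fan ∨ rain) forces fan = False.
  then (fan ∨ open) forces open = True.
  then (cache ∨ gpu ∨ ¬open) forces gpu = True.
  then (¬armed ∨ ¬gpu ∨ rain) forces armed = False.
All clauses satisfied.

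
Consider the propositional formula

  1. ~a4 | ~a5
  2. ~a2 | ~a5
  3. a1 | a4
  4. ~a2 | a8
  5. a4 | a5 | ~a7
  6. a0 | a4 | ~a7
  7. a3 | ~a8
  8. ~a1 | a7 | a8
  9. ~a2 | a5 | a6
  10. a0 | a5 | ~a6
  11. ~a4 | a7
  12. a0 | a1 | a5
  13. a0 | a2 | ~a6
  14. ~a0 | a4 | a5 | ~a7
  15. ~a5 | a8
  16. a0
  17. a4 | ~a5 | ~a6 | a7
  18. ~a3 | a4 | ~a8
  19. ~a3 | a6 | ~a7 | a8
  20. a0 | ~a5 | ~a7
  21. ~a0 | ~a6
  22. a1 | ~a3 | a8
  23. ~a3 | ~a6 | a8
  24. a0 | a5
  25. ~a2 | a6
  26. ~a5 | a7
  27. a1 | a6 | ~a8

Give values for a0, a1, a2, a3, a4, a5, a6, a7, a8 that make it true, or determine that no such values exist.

a0: True, a1: True, a2: False, a3: True, a4: True, a5: False, a6: False, a7: True, a8: True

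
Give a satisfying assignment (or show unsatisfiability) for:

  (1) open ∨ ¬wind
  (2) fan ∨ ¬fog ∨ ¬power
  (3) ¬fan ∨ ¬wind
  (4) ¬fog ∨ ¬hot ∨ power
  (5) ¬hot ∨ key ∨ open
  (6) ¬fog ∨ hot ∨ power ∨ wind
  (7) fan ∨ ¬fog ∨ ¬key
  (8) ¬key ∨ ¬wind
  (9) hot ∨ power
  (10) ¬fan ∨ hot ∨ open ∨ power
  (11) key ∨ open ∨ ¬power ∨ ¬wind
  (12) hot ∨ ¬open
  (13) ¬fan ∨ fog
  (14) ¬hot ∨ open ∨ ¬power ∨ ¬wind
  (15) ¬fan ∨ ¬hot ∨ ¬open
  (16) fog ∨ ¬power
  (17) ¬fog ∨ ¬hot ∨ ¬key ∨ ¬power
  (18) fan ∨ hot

Set key = False.
Set power = False.
  then (hot ∨ power) forces hot = True.
  then (¬fog ∨ ¬hot ∨ power) forces fog = False.
  then (¬hot ∨ key ∨ open) forces open = True.
  then (¬fan ∨ fog) forces fan = False.
Set wind = False.
All clauses satisfied.

key = False; power = False; hot = True; open = True; fog = False; fan = False; wind = False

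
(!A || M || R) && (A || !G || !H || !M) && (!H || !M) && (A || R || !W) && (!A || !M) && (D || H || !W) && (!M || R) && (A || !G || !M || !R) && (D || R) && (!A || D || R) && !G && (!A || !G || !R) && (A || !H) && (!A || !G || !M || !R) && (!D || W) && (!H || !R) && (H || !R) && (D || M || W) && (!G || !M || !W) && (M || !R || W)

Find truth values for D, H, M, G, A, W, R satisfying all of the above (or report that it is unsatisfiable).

Case R = True:
  (!G) forces G = False.
  (!H || !R) forces H = False.
  Clause (H || !R) is falsified — contradiction.
Case R = False:
  (!M || R) forces M = False.
  (!A || M || R) forces A = False.
  (A || R || !W) forces W = False.
  (D || R) forces D = True.
  Clause (!D || W) is falsified — contradiction.
Both cases fail, so the formula is unsatisfiable.

UNSATISFIABLE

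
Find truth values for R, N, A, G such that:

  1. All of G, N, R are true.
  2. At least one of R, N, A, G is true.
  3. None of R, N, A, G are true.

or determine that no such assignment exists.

Unsatisfiable — no assignment works.

Case R = True:
  Constraint (3) is violated (R=T) — contradiction.
Case R = False:
  Constraint (1) is violated (R=F) — contradiction.
Both cases fail — unsatisfiable.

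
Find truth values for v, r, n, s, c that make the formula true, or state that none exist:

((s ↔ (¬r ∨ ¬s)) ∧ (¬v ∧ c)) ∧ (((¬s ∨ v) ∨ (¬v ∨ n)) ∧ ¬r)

v=F, r=F, n=T, s=T, c=T

  (s ↔ (¬r ∨ ¬s)) ∧ (¬v ∧ c) = True
    s ↔ (¬r ∨ ¬s) = True
      ¬r ∨ ¬s = True
        ¬r = True
        ¬s = False
    ¬v ∧ c = True
      ¬v = True
  ((¬s ∨ v) ∨ (¬v ∨ n)) ∧ ¬r = True
    (¬s ∨ v) ∨ (¬v ∨ n) = True
      ¬s ∨ v = False
        ¬s = False
      ¬v ∨ n = True
        ¬v = True
    ¬r = True
Both conjuncts True, so the formula holds.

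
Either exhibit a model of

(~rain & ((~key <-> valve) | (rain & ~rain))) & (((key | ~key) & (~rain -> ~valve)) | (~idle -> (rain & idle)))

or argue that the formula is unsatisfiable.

idle=T, valve=F, rain=F, key=T

  ~rain & ((~key <-> valve) | (rain & ~rain)) = True
    ~rain = True
    (~key <-> valve) | (rain & ~rain) = True
      ~key <-> valve = True
        ~key = False
      rain & ~rain = False
        ~rain = True
  ((key | ~key) & (~rain -> ~valve)) | (~idle -> (rain & idle)) = True
    (key | ~key) & (~rain -> ~valve) = True
      key | ~key = True
        ~key = False
      ~rain -> ~valve = True
        ~rain = True
        ~valve = True
    ~idle -> (rain & idle) = True
      ~idle = False
      rain & idle = False
Both conjuncts True, so the formula holds.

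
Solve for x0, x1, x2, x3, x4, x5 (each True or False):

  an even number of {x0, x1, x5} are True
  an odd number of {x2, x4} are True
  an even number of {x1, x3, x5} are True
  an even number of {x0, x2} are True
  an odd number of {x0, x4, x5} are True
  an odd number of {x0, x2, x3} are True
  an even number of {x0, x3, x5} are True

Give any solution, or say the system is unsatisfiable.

x0=T; x1=T; x2=T; x3=T; x4=F; x5=F

{x0, x1, x5}: 2 true → even ✓
{x2, x4}: 1 true → odd ✓
{x1, x3, x5}: 2 true → even ✓
{x0, x2}: 2 true → even ✓
{x0, x4, x5}: 1 true → odd ✓
{x0, x2, x3}: 3 true → odd ✓
{x0, x3, x5}: 2 true → even ✓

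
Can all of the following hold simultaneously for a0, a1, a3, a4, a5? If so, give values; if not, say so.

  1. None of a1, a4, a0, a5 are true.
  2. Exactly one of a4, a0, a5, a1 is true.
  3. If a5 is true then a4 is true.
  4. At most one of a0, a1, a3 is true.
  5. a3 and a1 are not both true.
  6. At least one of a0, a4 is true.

Case a0 = True:
  Constraint (1) is violated (a0=T) — contradiction.
Case a0 = False:
  (1) forces a1 = False.
  (1) forces a4 = False.
  Constraint (6) is violated (a0=F, a4=F) — contradiction.
Both cases fail — unsatisfiable.

Unsatisfiable — no assignment works.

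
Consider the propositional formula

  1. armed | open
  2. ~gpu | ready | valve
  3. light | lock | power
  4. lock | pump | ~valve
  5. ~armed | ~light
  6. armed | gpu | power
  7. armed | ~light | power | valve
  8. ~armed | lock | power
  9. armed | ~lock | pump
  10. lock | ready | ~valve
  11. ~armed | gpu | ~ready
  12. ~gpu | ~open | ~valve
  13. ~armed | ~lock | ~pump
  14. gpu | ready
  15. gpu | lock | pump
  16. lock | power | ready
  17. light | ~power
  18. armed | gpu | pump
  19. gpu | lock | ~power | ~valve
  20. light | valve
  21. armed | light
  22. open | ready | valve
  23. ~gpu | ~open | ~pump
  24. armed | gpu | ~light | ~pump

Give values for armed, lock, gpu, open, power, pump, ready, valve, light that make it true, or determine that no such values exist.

Set armed = False.
  then (armed | open) forces open = True.
  then (armed | light) forces light = True.
Try lock = True:
  (armed | ~lock | pump) forces pump = True.
  (~gpu | ~open | ~pump) forces gpu = False.
  clause (armed | gpu | ~light | ~pump) is falsified — backtrack.
So lock = False.
Set gpu = True.
  then (~gpu | ~open | ~valve) forces valve = False.
  then (~gpu | ~open | ~pump) forces pump = False.
  then (~gpu | ready | valve) forces ready = True.
  then (armed | ~light | power | valve) forces power = True.
All clauses satisfied.

armed: False, lock: False, gpu: True, open: True, power: True, pump: False, ready: True, valve: False, light: True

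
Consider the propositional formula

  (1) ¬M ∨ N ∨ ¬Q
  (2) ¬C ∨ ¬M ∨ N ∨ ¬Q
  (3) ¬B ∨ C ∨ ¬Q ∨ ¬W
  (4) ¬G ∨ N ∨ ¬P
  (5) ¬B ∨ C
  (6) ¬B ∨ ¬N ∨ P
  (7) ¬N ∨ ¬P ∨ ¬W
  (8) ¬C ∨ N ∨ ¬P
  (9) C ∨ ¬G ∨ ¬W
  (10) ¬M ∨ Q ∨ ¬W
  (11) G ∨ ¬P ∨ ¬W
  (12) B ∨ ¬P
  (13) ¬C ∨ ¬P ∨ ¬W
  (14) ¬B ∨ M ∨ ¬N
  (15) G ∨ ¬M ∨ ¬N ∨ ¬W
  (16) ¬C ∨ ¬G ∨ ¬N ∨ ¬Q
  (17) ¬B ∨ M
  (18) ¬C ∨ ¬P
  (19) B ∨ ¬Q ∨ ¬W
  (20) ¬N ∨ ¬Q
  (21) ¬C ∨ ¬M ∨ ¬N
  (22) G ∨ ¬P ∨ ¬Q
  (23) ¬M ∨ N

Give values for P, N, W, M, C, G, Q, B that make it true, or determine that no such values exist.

P = False; N = False; W = True; M = False; C = True; G = True; Q = False; B = False

Try P = True:
  (B ∨ ¬P) forces B = True.
  (¬B ∨ C) forces C = True.
  clause (¬C ∨ ¬P) is falsified — backtrack.
So P = False.
Set N = False.
  then (¬M ∨ N) forces M = False.
  then (¬B ∨ M) forces B = False.
Set W = True.
  then (B ∨ ¬Q ∨ ¬W) forces Q = False.
Set C = True.
Set G = True.
All clauses satisfied.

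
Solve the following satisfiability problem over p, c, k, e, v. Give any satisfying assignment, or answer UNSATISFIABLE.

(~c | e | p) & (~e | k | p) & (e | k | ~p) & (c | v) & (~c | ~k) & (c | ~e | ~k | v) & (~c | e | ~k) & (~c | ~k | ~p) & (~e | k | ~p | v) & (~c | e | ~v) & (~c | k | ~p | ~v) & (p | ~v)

p=T; c=F; k=T; e=F; v=T

Set p = True.
Try c = True:
  (~c | ~k) forces k = False.
  (e | k | ~p) forces e = True.
  (~e | k | ~p | v) forces v = True.
  clause (~c | k | ~p | ~v) is falsified — backtrack.
So c = False.
  then (c | v) forces v = True.
Set k = True.
Set e = False.
All clauses satisfied.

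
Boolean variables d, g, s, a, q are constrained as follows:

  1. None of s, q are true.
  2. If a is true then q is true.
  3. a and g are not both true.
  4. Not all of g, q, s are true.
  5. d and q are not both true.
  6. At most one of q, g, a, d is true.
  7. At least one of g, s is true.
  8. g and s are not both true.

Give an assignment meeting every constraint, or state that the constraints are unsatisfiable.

d: False; g: True; s: False; a: False; q: False

  (1) {s, q}: 0 true — none ✓
  (2) a=F ⇒ q: vacuous ✓
  (3) a=F, g=T — not both ✓
  (4) {g, q, s}: 1/3 true — not all ✓
  (5) d=F, q=F — not both ✓
  (6) {q, g, a, d}: 1 true — at most one ✓
  (7) {g, s}: 1 true — at least one ✓
  (8) g=T, s=F — not both ✓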